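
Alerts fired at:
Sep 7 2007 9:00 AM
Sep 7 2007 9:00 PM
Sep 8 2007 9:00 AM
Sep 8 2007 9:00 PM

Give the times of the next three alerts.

The interval is a steady 12 hours (12, 12, 12).
Sep 8 2007 9:00 PM + 12 h = Sep 9 2007 9:00 AM.
Sep 9 2007 9:00 AM + 12 h = Sep 9 2007 9:00 PM.
Sep 9 2007 9:00 PM + 12 h = Sep 10 2007 9:00 AM.

Sep 9 2007 9:00 AM, Sep 9 2007 9:00 PM, Sep 10 2007 9:00 AM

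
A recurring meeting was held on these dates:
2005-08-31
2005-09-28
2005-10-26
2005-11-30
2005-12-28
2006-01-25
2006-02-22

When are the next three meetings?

All Wednesdays; the gaps (28, 28, 35, 28, 28, 28) vary with month length.
This is the last Wednesday of each month.
Last Wednesday of March 2006: 2006-03-29.
Last Wednesday of April 2006: 2006-04-26.
May 2006 ends with Wednesday 2006-05-31.

2006-03-29, 2006-04-26, 2006-05-31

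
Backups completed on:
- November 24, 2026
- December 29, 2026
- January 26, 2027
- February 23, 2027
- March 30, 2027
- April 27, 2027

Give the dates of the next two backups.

May 25, 2027; June 29, 2027

These are Tuesdays with 35, 28, 28, 35, 28-day gaps.
Each is the final Tuesday of its month — December 29, 2026 is past the 28th, so '4th Tuesday' doesn't fit.
May 2027 ends with Tuesday May 25, 2027.
June 2027 ends with Tuesday June 29, 2027.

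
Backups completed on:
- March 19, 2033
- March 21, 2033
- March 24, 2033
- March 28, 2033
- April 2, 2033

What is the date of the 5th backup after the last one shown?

Gaps: 2, 3, 4, 5 days — each gap is 1 larger than the previous one.
Next gap: 6 days. April 2, 2033 + 6 days = April 8, 2033.
Next gap: 7 days. April 8, 2033 + 7 days = April 15, 2033.
Next gap: 8 days. April 15, 2033 + 8 days = April 23, 2033.
Next gap: 9 days. April 23, 2033 + 9 days = May 2, 2033.
Next gap: 10 days. May 2, 2033 + 10 days = May 12, 2033.

May 12, 2033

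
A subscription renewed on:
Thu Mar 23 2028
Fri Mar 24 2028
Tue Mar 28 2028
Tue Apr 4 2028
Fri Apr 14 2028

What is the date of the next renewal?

Thu Apr 27 2028

Intervals are 1, 4, 7, 10 days — an arithmetic progression with common difference 3.
Next gap: 13 days. Fri Apr 14 2028 + 13 days = Thu Apr 27 2028.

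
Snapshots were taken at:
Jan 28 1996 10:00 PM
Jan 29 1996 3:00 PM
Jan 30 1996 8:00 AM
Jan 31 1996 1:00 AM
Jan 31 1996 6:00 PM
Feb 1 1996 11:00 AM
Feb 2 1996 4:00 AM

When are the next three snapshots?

Feb 2 1996 9:00 PM, Feb 3 1996 2:00 PM, Feb 4 1996 7:00 AM

Spacing: 17, 17, 17, 17, 17, 17 h — constant 17 h.
Feb 2 1996 4:00 AM + 17 h = Feb 2 1996 9:00 PM.
Feb 2 1996 9:00 PM + 17 h = Feb 3 1996 2:00 PM.
Feb 3 1996 2:00 PM + 17 h = Feb 4 1996 7:00 AM.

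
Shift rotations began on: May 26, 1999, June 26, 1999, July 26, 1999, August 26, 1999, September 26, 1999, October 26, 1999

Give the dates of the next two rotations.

The day-of-month is always 26 (31, 30, 31, 31, 30 days between events).
So this recurs on the 26th of each month.
November 1999: November 26, 1999.
Next: December 1999 → December 26, 1999.

November 26, 1999; December 26, 1999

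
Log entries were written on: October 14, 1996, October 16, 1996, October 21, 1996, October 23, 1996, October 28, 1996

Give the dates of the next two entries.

October 30, 1996; November 4, 1996

The gap pattern 2, 5, 2, 5 repeats every 2 events.
These are the Mondays and Wednesdays of each week.
The following Wednesday is October 30, 1996.
The following Monday is November 4, 1996.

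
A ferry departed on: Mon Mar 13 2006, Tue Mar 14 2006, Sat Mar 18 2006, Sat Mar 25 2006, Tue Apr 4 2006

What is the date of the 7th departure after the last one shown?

Tue Sep 5 2006

The spacing grows by 3 each time: 1, 4, 7, 10 days.
Next gap: 13 days. Tue Apr 4 2006 + 13 days = Mon Apr 17 2006.
Next gap: 16 days. Mon Apr 17 2006 + 16 days = Wed May 3 2006.
Next gap: 19 days. Wed May 3 2006 + 19 days = Mon May 22 2006.
Next gap: 22 days. Mon May 22 2006 + 22 days = Tue Jun 13 2006.
Next gap: 25 days. Tue Jun 13 2006 + 25 days = Sat Jul 8 2006.
Next gap: 28 days. Sat Jul 8 2006 + 28 days = Sat Aug 5 2006.
Next gap: 31 days. Sat Aug 5 2006 + 31 days = Tue Sep 5 2006.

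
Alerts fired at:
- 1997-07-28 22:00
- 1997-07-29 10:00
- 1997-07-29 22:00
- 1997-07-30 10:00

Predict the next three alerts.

Spacing: 12, 12, 12 h — constant 12 h.
1997-07-30 10:00 + 12 h = 1997-07-30 22:00.
1997-07-30 22:00 + 12 h = 1997-07-31 10:00.
1997-07-31 10:00 + 12 h = 1997-07-31 22:00.

1997-07-30 22:00, 1997-07-31 10:00, 1997-07-31 22:00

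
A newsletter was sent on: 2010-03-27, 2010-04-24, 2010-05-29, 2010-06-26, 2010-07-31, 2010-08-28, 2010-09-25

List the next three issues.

These are Saturdays with 28, 35, 28, 35, 28, 28-day gaps.
Each is the final Saturday of its month — 2010-05-29 is past the 28th, so '4th Saturday' doesn't fit.
October 2010 ends with Saturday 2010-10-30.
Last Saturday of November 2010: 2010-11-27.
Last Saturday of December 2010: 2010-12-25.

2010-10-30, 2010-11-27, 2010-12-25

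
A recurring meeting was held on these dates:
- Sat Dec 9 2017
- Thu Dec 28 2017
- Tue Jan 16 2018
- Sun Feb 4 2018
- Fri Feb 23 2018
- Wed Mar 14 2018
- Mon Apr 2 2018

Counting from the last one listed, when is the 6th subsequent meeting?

Wed Jul 25 2018

Every event comes 19 days after the last (19, 19, 19, 19, 19, 19).
Mon Apr 2 2018 + 19 days = Sat Apr 21 2018.
Sat Apr 21 2018 + 19 days = Thu May 10 2018.
Thu May 10 2018 + 19 days = Tue May 29 2018.
Tue May 29 2018 + 19 days = Sun Jun 17 2018.
Sun Jun 17 2018 + 19 days = Fri Jul 6 2018.
Fri Jul 6 2018 + 19 days = Wed Jul 25 2018.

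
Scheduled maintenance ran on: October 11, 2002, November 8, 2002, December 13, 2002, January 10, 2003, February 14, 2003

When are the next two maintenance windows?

These are Fridays at 28- or 35-day spacing (28, 35, 28, 35).
The pattern: 2nd Friday of the month.
2nd Friday of March 2003: March 14, 2003.
2nd Friday of April 2003: April 11, 2003.

March 14, 2003; April 11, 2003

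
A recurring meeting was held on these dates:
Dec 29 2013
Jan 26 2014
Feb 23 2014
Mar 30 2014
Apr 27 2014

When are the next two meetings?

May 25 2014, Jun 29 2014

Every date is a Sunday; gaps 28, 28, 35, 28 days.
Each is the last Sunday of its month (at least one falls on the 29th or later, ruling out '4th Sunday').
Last Sunday of May 2014: May 25 2014.
Last Sunday of June 2014: Jun 29 2014.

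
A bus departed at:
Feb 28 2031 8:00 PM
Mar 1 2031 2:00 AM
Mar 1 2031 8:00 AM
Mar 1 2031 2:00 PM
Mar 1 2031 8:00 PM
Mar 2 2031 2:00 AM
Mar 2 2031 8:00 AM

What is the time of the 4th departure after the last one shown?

Mar 3 2031 8:00 AM

Spacing: 6, 6, 6, 6, 6, 6 h — constant 6 h.
Mar 2 2031 8:00 AM + 6 h = Mar 2 2031 2:00 PM.
Mar 2 2031 2:00 PM + 6 h = Mar 2 2031 8:00 PM.
Mar 2 2031 8:00 PM + 6 h = Mar 3 2031 2:00 AM.
Mar 3 2031 2:00 AM + 6 h = Mar 3 2031 8:00 AM.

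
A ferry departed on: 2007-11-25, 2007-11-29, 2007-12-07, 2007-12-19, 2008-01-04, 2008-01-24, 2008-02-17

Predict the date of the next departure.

Gaps: 4, 8, 12, 16, 20, 24 days — each gap is 4 larger than the previous one.
Next gap: 28 days. 2008-02-17 + 28 days = 2008-03-16.

2008-03-16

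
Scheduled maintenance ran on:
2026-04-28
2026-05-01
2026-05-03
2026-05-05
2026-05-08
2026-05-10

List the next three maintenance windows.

2026-05-12, 2026-05-15, 2026-05-17

The gap pattern 3, 2, 2, 3, 2 repeats every 3 events.
These are the Tuesdays, Fridays and Sundays of each week.
Next Tuesday: 2026-05-12.
The following Friday is 2026-05-15.
The following Sunday is 2026-05-17.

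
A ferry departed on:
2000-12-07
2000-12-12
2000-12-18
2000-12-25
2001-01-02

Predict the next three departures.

Gaps: 5, 6, 7, 8 days — each gap is 1 larger than the previous one.
Next gap: 9 days. 2001-01-02 + 9 days = 2001-01-11.
Next gap: 10 days. 2001-01-11 + 10 days = 2001-01-21.
Next gap: 11 days. 2001-01-21 + 11 days = 2001-02-01.

2001-01-11, 2001-01-21, 2001-02-01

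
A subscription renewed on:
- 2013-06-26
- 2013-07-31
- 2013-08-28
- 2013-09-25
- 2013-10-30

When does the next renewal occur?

Every date is a Wednesday; gaps 35, 28, 28, 35 days.
Each is the last Wednesday of its month (at least one falls on the 29th or later, ruling out '4th Wednesday').
November 2013 ends with Wednesday 2013-11-27.

2013-11-27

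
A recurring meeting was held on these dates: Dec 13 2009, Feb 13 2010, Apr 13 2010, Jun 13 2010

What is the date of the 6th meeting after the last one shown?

Jun 13 2011

The day-of-month is always 13 (62, 59, 61 days between events).
So this recurs on the 13th of every 2 months.
August 2010: Aug 13 2010.
October 2010: Oct 13 2010.
Next: December 2010 → Dec 13 2010.
February 2011: Feb 13 2011.
Next: April 2011 → Apr 13 2011.
Next: June 2011 → Jun 13 2011.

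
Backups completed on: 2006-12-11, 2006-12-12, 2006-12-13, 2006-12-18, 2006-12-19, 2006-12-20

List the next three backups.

Gaps: 1, 1, 5, 1, 1 days — not constant, but cyclic with period 3.
The events fall on every Monday, Tuesday and Wednesday.
Next Monday: 2006-12-25.
The following Tuesday is 2006-12-26.
The following Wednesday is 2006-12-27.

2006-12-25, 2006-12-26, 2006-12-27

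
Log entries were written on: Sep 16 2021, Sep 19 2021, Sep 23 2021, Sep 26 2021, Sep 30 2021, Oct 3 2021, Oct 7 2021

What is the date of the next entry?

Oct 10 2021

Gaps: 3, 4, 3, 4, 3, 4 days — not constant, but cyclic with period 2.
The events fall on every Thursday and Sunday.
The following Sunday is Oct 10 2021.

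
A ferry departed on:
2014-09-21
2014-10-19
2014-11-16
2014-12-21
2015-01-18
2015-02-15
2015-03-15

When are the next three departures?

All dates are Sundays, 28, 28, 35, 28, 28, 28 days apart.
Specifically, the 3rd Sunday of each month.
April 2015 — 3rd Sunday is 2015-04-19.
3rd Sunday of May 2015: 2015-05-17.
June 2015 — 3rd Sunday is 2015-06-21.

2015-04-19, 2015-05-17, 2015-06-21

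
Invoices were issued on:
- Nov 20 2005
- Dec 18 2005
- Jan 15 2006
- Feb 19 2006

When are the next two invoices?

Gaps: 28, 28, 35 days — a mix of 28 and 35. Every date is a Sunday.
Each is the 3rd Sunday of its month.
3rd Sunday of March 2006: Mar 19 2006.
April 2006 — 3rd Sunday is Apr 16 2006.

Mar 19 2006, Apr 16 2006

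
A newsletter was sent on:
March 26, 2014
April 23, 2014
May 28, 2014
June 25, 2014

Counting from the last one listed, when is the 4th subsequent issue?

Gaps: 28, 35, 28 days — a mix of 28 and 35. Every date is a Wednesday.
Each is the 4th Wednesday of its month.
July 2014 — 4th Wednesday is July 23, 2014.
4th Wednesday of August 2014: August 27, 2014.
4th Wednesday of September 2014: September 24, 2014.
4th Wednesday of October 2014: October 22, 2014.

October 22, 2014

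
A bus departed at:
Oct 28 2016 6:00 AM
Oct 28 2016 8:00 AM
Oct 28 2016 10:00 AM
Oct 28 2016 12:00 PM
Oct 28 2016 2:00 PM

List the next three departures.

Gaps: 2, 2, 2, 2 hours — each event is 2 hours after the previous one.
Oct 28 2016 2:00 PM + 2 h = Oct 28 2016 4:00 PM.
Oct 28 2016 4:00 PM + 2 h = Oct 28 2016 6:00 PM.
Oct 28 2016 6:00 PM + 2 h = Oct 28 2016 8:00 PM.

Oct 28 2016 4:00 PM, Oct 28 2016 6:00 PM, Oct 28 2016 8:00 PM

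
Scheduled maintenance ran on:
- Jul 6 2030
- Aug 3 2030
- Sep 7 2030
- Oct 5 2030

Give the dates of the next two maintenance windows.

Nov 2 2030, Dec 7 2030

Gaps: 28, 35, 28 days — a mix of 28 and 35. Every date is a Saturday.
Each is the 1st Saturday of its month.
November 2030 — 1st Saturday is Nov 2 2030.
December 2030 — 1st Saturday is Dec 7 2030.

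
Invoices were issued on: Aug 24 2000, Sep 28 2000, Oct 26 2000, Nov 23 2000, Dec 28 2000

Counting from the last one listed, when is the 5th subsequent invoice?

All dates are Thursdays, 35, 28, 28, 35 days apart.
Specifically, the 4th Thursday of each month.
4th Thursday of January 2001: Jan 25 2001.
4th Thursday of February 2001: Feb 22 2001.
March 2001 — 4th Thursday is Mar 22 2001.
4th Thursday of April 2001: Apr 26 2001.
4th Thursday of May 2001: May 24 2001.

May 24 2001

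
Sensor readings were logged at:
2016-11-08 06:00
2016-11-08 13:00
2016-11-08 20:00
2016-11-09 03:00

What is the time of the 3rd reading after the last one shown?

The interval is a steady 7 hours (7, 7, 7).
2016-11-09 03:00 + 7 h = 2016-11-09 10:00.
2016-11-09 10:00 + 7 h = 2016-11-09 17:00.
2016-11-09 17:00 + 7 h = 2016-11-10 00:00.

2016-11-10 00:00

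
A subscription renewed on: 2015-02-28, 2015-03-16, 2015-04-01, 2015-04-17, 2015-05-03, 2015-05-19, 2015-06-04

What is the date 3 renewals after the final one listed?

2015-07-22

The spacing is 16, 16, 16, 16, 16, 16 days — always 16 days.
2015-06-04 + 16 days = 2015-06-20.
2015-06-20 + 16 days = 2015-07-06.
2015-07-06 + 16 days = 2015-07-22.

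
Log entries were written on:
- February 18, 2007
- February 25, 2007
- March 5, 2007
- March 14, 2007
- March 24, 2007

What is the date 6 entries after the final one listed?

Gaps: 7, 8, 9, 10 days — each gap is 1 larger than the previous one.
Next gap: 11 days. March 24, 2007 + 11 days = April 4, 2007.
Next gap: 12 days. April 4, 2007 + 12 days = April 16, 2007.
Next gap: 13 days. April 16, 2007 + 13 days = April 29, 2007.
Next gap: 14 days. April 29, 2007 + 14 days = May 13, 2007.
Next gap: 15 days. May 13, 2007 + 15 days = May 28, 2007.
Next gap: 16 days. May 28, 2007 + 16 days = June 13, 2007.

June 13, 2007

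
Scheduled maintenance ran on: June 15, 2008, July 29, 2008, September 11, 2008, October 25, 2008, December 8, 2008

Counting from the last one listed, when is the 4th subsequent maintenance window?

June 2, 2009

The spacing is 44, 44, 44, 44 days — always 44 days.
December 8, 2008 + 44 days = January 21, 2009.
January 21, 2009 + 44 days = March 6, 2009.
March 6, 2009 + 44 days = April 19, 2009.
April 19, 2009 + 44 days = June 2, 2009.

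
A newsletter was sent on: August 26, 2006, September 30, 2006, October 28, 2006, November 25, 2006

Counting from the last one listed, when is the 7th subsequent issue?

These are Saturdays with 35, 28, 28-day gaps.
Each is the final Saturday of its month — September 30, 2006 is past the 28th, so '4th Saturday' doesn't fit.
Last Saturday of December 2006: December 30, 2006.
January 2007 ends with Saturday January 27, 2007.
February 2007 ends with Saturday February 24, 2007.
Last Saturday of March 2007: March 31, 2007.
April 2007 ends with Saturday April 28, 2007.
May 2007 ends with Saturday May 26, 2007.
Last Saturday of June 2007: June 30, 2007.

June 30, 2007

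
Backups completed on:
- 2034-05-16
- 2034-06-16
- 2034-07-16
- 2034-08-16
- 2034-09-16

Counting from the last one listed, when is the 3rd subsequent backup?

2034-12-16

Gaps: 31, 30, 31, 31 days — not constant. Every event is on the 16th of the month.
Pattern: the 16th of each month.
Next: October 2034 → 2034-10-16.
Next: November 2034 → 2034-11-16.
Next: December 2034 → 2034-12-16.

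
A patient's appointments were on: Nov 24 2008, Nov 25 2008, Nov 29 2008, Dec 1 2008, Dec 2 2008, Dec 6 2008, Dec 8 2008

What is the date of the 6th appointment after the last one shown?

Gaps: 1, 4, 2, 1, 4, 2 days — not constant, but cyclic with period 3.
The events fall on every Monday, Tuesday and Saturday.
The following Tuesday is Dec 9 2008.
The following Saturday is Dec 13 2008.
The following Monday is Dec 15 2008.
Next Tuesday: Dec 16 2008.
Next Saturday: Dec 20 2008.
Next Monday: Dec 22 2008.

Dec 22 2008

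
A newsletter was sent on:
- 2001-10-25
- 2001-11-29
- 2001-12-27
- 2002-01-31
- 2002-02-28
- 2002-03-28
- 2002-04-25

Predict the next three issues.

2002-05-30, 2002-06-27, 2002-07-25

All Thursdays; the gaps (35, 28, 35, 28, 28, 28) vary with month length.
This is the last Thursday of each month.
May 2002 ends with Thursday 2002-05-30.
Last Thursday of June 2002: 2002-06-27.
July 2002 ends with Thursday 2002-07-25.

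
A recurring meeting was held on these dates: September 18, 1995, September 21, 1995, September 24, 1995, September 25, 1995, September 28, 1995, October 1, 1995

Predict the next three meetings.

October 2, 1995; October 5, 1995; October 8, 1995

Every event lands on a Monday or Thursday or Sunday (gaps cycle 3, 3, 1, 3, 3).
So the schedule is: every Monday, Thursday and Sunday.
Next Monday: October 2, 1995.
The following Thursday is October 5, 1995.
The following Sunday is October 8, 1995.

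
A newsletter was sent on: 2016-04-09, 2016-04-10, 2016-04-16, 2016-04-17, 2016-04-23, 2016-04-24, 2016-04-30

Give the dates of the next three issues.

2016-05-01, 2016-05-07, 2016-05-08

The gap pattern 1, 6, 1, 6, 1, 6 repeats every 2 events.
These are the Saturdays and Sundays of each week.
Next Sunday: 2016-05-01.
The following Saturday is 2016-05-07.
The following Sunday is 2016-05-08.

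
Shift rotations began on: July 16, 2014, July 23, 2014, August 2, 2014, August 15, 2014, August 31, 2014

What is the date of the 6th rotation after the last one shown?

Intervals are 7, 10, 13, 16 days — an arithmetic progression with common difference 3.
Next gap: 19 days. August 31, 2014 + 19 days = September 19, 2014.
Next gap: 22 days. September 19, 2014 + 22 days = October 11, 2014.
Next gap: 25 days. October 11, 2014 + 25 days = November 5, 2014.
Next gap: 28 days. November 5, 2014 + 28 days = December 3, 2014.
Next gap: 31 days. December 3, 2014 + 31 days = January 3, 2015.
Next gap: 34 days. January 3, 2015 + 34 days = February 6, 2015.

February 6, 2015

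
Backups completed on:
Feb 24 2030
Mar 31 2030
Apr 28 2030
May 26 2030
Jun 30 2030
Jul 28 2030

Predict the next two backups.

These are Sundays with 35, 28, 28, 35, 28-day gaps.
Each is the final Sunday of its month — Mar 31 2030 is past the 28th, so '4th Sunday' doesn't fit.
August 2030 ends with Sunday Aug 25 2030.
September 2030 ends with Sunday Sep 29 2030.

Aug 25 2030, Sep 29 2030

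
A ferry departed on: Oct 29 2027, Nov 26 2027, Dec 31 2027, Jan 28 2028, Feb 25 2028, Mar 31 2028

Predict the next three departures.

All Fridays; the gaps (28, 35, 28, 28, 35) vary with month length.
This is the last Friday of each month.
April 2028 ends with Friday Apr 28 2028.
Last Friday of May 2028: May 26 2028.
Last Friday of June 2028: Jun 30 2028.

Apr 28 2028, May 26 2028, Jun 30 2028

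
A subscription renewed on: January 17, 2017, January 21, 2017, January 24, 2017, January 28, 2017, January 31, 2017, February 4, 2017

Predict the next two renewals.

February 7, 2017; February 11, 2017

Every event lands on a Tuesday or Saturday (gaps cycle 4, 3, 4, 3, 4).
So the schedule is: every Tuesday and Saturday.
Next Tuesday: February 7, 2017.
Next Saturday: February 11, 2017.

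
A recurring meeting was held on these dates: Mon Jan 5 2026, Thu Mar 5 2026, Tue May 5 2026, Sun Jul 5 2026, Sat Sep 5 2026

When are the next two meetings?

The day-of-month is always 5 (59, 61, 61, 62 days between events).
So this recurs on the 5th of every 2 months.
Next: November 2026 → Thu Nov 5 2026.
Next: January 2027 → Tue Jan 5 2027.

Thu Nov 5 2026, Tue Jan 5 2027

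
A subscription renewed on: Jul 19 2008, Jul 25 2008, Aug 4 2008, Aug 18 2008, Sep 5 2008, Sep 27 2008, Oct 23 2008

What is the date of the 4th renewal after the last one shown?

Mar 16 2009

Gaps: 6, 10, 14, 18, 22, 26 days — each gap is 4 larger than the previous one.
Next gap: 30 days. Oct 23 2008 + 30 days = Nov 22 2008.
Next gap: 34 days. Nov 22 2008 + 34 days = Dec 26 2008.
Next gap: 38 days. Dec 26 2008 + 38 days = Feb 2 2009.
Next gap: 42 days. Feb 2 2009 + 42 days = Mar 16 2009.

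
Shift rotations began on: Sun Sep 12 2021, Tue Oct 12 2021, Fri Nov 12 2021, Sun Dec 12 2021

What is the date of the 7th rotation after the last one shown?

Tue Jul 12 2022

The day-of-month is always 12 (30, 31, 30 days between events).
So this recurs on the 12th of each month.
January 2022: Wed Jan 12 2022.
Next: February 2022 → Sat Feb 12 2022.
March 2022: Sat Mar 12 2022.
April 2022: Tue Apr 12 2022.
Next: May 2022 → Thu May 12 2022.
June 2022: Sun Jun 12 2022.
July 2022: Tue Jul 12 2022.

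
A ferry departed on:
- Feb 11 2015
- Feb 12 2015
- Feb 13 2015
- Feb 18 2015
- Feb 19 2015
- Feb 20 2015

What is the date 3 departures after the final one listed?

Gaps: 1, 1, 5, 1, 1 days — not constant, but cyclic with period 3.
The events fall on every Wednesday, Thursday and Friday.
Next Wednesday: Feb 25 2015.
Next Thursday: Feb 26 2015.
Next Friday: Feb 27 2015.

Feb 27 2015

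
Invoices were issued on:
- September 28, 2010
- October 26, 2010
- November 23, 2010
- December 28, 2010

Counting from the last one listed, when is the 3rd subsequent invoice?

Gaps: 28, 28, 35 days — a mix of 28 and 35. Every date is a Tuesday.
Each is the 4th Tuesday of its month.
4th Tuesday of January 2011: January 25, 2011.
February 2011 — 4th Tuesday is February 22, 2011.
March 2011 — 4th Tuesday is March 22, 2011.

March 22, 2011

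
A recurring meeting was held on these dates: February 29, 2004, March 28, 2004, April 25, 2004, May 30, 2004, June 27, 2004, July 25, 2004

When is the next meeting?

August 29, 2004

All Sundays; the gaps (28, 28, 35, 28, 28) vary with month length.
This is the last Sunday of each month.
Last Sunday of August 2004: August 29, 2004.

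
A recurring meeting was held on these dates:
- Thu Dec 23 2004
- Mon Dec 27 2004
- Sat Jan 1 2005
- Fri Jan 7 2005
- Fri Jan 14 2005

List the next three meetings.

Intervals are 4, 5, 6, 7 days — an arithmetic progression with common difference 1.
Next gap: 8 days. Fri Jan 14 2005 + 8 days = Sat Jan 22 2005.
Next gap: 9 days. Sat Jan 22 2005 + 9 days = Mon Jan 31 2005.
Next gap: 10 days. Mon Jan 31 2005 + 10 days = Thu Feb 10 2005.

Sat Jan 22 2005, Mon Jan 31 2005, Thu Feb 10 2005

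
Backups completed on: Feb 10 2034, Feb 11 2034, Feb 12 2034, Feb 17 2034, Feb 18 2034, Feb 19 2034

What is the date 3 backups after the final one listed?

Every event lands on a Friday or Saturday or Sunday (gaps cycle 1, 1, 5, 1, 1).
So the schedule is: every Friday, Saturday and Sunday.
The following Friday is Feb 24 2034.
The following Saturday is Feb 25 2034.
Next Sunday: Feb 26 2034.

Feb 26 2034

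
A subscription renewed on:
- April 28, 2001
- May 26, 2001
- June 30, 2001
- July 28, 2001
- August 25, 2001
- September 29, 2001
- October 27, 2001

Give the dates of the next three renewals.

These are Saturdays with 28, 35, 28, 28, 35, 28-day gaps.
Each is the final Saturday of its month — June 30, 2001 is past the 28th, so '4th Saturday' doesn't fit.
Last Saturday of November 2001: November 24, 2001.
Last Saturday of December 2001: December 29, 2001.
Last Saturday of January 2002: January 26, 2002.

November 24, 2001; December 29, 2001; January 26, 2002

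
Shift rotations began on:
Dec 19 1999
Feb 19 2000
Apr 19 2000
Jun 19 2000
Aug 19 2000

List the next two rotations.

The day-of-month is always 19 (62, 60, 61, 61 days between events).
So this recurs on the 19th of every 2 months.
Next: October 2000 → Oct 19 2000.
Next: December 2000 → Dec 19 2000.

Oct 19 2000, Dec 19 2000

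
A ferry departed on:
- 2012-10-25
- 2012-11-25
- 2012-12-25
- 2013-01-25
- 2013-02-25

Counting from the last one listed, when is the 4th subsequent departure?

Gaps: 31, 30, 31, 31 days — not constant. Every event is on the 25th of the month.
Pattern: the 25th of each month.
Next: March 2013 → 2013-03-25.
Next: April 2013 → 2013-04-25.
May 2013: 2013-05-25.
Next: June 2013 → 2013-06-25.

2013-06-25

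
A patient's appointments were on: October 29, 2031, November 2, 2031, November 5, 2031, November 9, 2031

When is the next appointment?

Gaps: 4, 3, 4 days — not constant, but cyclic with period 2.
The events fall on every Wednesday and Sunday.
Next Wednesday: November 12, 2031.

November 12, 2031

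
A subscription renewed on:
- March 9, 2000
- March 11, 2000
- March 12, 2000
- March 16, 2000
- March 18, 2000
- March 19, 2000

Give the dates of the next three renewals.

Every event lands on a Thursday or Saturday or Sunday (gaps cycle 2, 1, 4, 2, 1).
So the schedule is: every Thursday, Saturday and Sunday.
The following Thursday is March 23, 2000.
The following Saturday is March 25, 2000.
Next Sunday: March 26, 2000.

March 23, 2000; March 25, 2000; March 26, 2000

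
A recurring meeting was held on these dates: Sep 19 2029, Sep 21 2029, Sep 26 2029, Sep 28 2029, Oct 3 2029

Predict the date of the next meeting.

Oct 5 2029

Gaps: 2, 5, 2, 5 days — not constant, but cyclic with period 2.
The events fall on every Wednesday and Friday.
Next Friday: Oct 5 2029.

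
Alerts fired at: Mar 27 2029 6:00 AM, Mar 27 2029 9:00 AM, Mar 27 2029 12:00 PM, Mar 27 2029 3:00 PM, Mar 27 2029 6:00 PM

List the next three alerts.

Mar 27 2029 9:00 PM, Mar 28 2029 12:00 AM, Mar 28 2029 3:00 AM

Spacing: 3, 3, 3, 3 h — constant 3 h.
Mar 27 2029 6:00 PM + 3 h = Mar 27 2029 9:00 PM.
Mar 27 2029 9:00 PM + 3 h = Mar 28 2029 12:00 AM.
Mar 28 2029 12:00 AM + 3 h = Mar 28 2029 3:00 AM.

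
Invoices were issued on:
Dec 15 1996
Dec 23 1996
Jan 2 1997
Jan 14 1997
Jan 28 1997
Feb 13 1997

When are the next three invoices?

Gaps: 8, 10, 12, 14, 16 days — each gap is 2 larger than the previous one.
Next gap: 18 days. Feb 13 1997 + 18 days = Mar 3 1997.
Next gap: 20 days. Mar 3 1997 + 20 days = Mar 23 1997.
Next gap: 22 days. Mar 23 1997 + 22 days = Apr 14 1997.

Mar 3 1997, Mar 23 1997, Apr 14 1997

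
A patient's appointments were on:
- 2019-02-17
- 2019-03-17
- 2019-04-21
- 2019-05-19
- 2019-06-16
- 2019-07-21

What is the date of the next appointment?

2019-08-18

These are Sundays at 28- or 35-day spacing (28, 35, 28, 28, 35).
The pattern: 3rd Sunday of the month.
August 2019 — 3rd Sunday is 2019-08-18.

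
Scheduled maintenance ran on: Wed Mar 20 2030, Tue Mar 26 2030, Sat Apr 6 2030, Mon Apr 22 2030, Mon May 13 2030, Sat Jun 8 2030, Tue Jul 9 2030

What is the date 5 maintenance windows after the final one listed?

The spacing grows by 5 each time: 6, 11, 16, 21, 26, 31 days.
Next gap: 36 days. Tue Jul 9 2030 + 36 days = Wed Aug 14 2030.
Next gap: 41 days. Wed Aug 14 2030 + 41 days = Tue Sep 24 2030.
Next gap: 46 days. Tue Sep 24 2030 + 46 days = Sat Nov 9 2030.
Next gap: 51 days. Sat Nov 9 2030 + 51 days = Mon Dec 30 2030.
Next gap: 56 days. Mon Dec 30 2030 + 56 days = Mon Feb 24 2031.

Mon Feb 24 2031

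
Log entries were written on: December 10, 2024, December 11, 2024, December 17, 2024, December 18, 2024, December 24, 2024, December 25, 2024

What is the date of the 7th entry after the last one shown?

January 21, 2025

The gap pattern 1, 6, 1, 6, 1 repeats every 2 events.
These are the Tuesdays and Wednesdays of each week.
The following Tuesday is December 31, 2024.
The following Wednesday is January 1, 2025.
The following Tuesday is January 7, 2025.
The following Wednesday is January 8, 2025.
Next Tuesday: January 14, 2025.
Next Wednesday: January 15, 2025.
Next Tuesday: January 21, 2025.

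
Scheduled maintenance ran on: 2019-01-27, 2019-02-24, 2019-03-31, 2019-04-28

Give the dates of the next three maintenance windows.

2019-05-26, 2019-06-30, 2019-07-28

All Sundays; the gaps (28, 35, 28) vary with month length.
This is the last Sunday of each month.
May 2019 ends with Sunday 2019-05-26.
June 2019 ends with Sunday 2019-06-30.
Last Sunday of July 2019: 2019-07-28.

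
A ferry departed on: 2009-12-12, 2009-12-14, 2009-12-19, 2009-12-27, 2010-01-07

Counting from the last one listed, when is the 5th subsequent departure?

Gaps: 2, 5, 8, 11 days — each gap is 3 larger than the previous one.
Next gap: 14 days. 2010-01-07 + 14 days = 2010-01-21.
Next gap: 17 days. 2010-01-21 + 17 days = 2010-02-07.
Next gap: 20 days. 2010-02-07 + 20 days = 2010-02-27.
Next gap: 23 days. 2010-02-27 + 23 days = 2010-03-22.
Next gap: 26 days. 2010-03-22 + 26 days = 2010-04-17.

2010-04-17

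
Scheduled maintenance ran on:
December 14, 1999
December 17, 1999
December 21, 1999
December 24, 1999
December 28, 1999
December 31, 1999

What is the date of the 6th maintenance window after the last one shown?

January 21, 2000

Every event lands on a Tuesday or Friday (gaps cycle 3, 4, 3, 4, 3).
So the schedule is: every Tuesday and Friday.
The following Tuesday is January 4, 2000.
Next Friday: January 7, 2000.
Next Tuesday: January 11, 2000.
The following Friday is January 14, 2000.
The following Tuesday is January 18, 2000.
Next Friday: January 21, 2000.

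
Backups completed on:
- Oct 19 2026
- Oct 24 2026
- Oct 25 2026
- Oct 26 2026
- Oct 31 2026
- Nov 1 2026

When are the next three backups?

Gaps: 5, 1, 1, 5, 1 days — not constant, but cyclic with period 3.
The events fall on every Monday, Saturday and Sunday.
Next Monday: Nov 2 2026.
Next Saturday: Nov 7 2026.
The following Sunday is Nov 8 2026.

Nov 2 2026, Nov 7 2026, Nov 8 2026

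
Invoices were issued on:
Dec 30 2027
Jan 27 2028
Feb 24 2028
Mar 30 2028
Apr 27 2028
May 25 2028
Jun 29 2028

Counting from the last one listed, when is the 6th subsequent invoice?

Every date is a Thursday; gaps 28, 28, 35, 28, 28, 35 days.
Each is the last Thursday of its month (at least one falls on the 29th or later, ruling out '4th Thursday').
Last Thursday of July 2028: Jul 27 2028.
Last Thursday of August 2028: Aug 31 2028.
September 2028 ends with Thursday Sep 28 2028.
October 2028 ends with Thursday Oct 26 2028.
November 2028 ends with Thursday Nov 30 2028.
Last Thursday of December 2028: Dec 28 2028.

Dec 28 2028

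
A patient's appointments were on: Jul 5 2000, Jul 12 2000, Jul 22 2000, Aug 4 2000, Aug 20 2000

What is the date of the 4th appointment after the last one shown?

Gaps: 7, 10, 13, 16 days — each gap is 3 larger than the previous one.
Next gap: 19 days. Aug 20 2000 + 19 days = Sep 8 2000.
Next gap: 22 days. Sep 8 2000 + 22 days = Sep 30 2000.
Next gap: 25 days. Sep 30 2000 + 25 days = Oct 25 2000.
Next gap: 28 days. Oct 25 2000 + 28 days = Nov 22 2000.

Nov 22 2000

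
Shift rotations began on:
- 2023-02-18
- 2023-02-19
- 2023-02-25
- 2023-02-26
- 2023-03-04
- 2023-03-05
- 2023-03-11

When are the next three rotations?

2023-03-12, 2023-03-18, 2023-03-19

The gap pattern 1, 6, 1, 6, 1, 6 repeats every 2 events.
These are the Saturdays and Sundays of each week.
Next Sunday: 2023-03-12.
Next Saturday: 2023-03-18.
Next Sunday: 2023-03-19.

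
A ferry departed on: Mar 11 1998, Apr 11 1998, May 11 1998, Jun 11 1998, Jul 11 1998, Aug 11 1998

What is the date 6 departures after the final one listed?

The day-of-month is always 11 (31, 30, 31, 30, 31 days between events).
So this recurs on the 11th of each month.
Next: September 1998 → Sep 11 1998.
Next: October 1998 → Oct 11 1998.
November 1998: Nov 11 1998.
Next: December 1998 → Dec 11 1998.
Next: January 1999 → Jan 11 1999.
Next: February 1999 → Feb 11 1999.

Feb 11 1999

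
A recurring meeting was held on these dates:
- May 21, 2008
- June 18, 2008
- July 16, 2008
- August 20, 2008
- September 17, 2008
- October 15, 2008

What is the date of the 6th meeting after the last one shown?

These are Wednesdays at 28- or 35-day spacing (28, 28, 35, 28, 28).
The pattern: 3rd Wednesday of the month.
November 2008 — 3rd Wednesday is November 19, 2008.
December 2008 — 3rd Wednesday is December 17, 2008.
January 2009 — 3rd Wednesday is January 21, 2009.
February 2009 — 3rd Wednesday is February 18, 2009.
March 2009 — 3rd Wednesday is March 18, 2009.
April 2009 — 3rd Wednesday is April 15, 2009.

April 15, 2009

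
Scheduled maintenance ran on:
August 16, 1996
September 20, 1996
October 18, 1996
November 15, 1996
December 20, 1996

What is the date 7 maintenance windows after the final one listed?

July 18, 1997

Gaps: 35, 28, 28, 35 days — a mix of 28 and 35. Every date is a Friday.
Each is the 3rd Friday of its month.
3rd Friday of January 1997: January 17, 1997.
February 1997 — 3rd Friday is February 21, 1997.
March 1997 — 3rd Friday is March 21, 1997.
3rd Friday of April 1997: April 18, 1997.
3rd Friday of May 1997: May 16, 1997.
3rd Friday of June 1997: June 20, 1997.
3rd Friday of July 1997: July 18, 1997.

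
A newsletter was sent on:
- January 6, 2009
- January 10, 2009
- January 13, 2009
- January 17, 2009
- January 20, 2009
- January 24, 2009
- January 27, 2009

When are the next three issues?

Every event lands on a Tuesday or Saturday (gaps cycle 4, 3, 4, 3, 4, 3).
So the schedule is: every Tuesday and Saturday.
The following Saturday is January 31, 2009.
Next Tuesday: February 3, 2009.
The following Saturday is February 7, 2009.

January 31, 2009; February 3, 2009; February 7, 2009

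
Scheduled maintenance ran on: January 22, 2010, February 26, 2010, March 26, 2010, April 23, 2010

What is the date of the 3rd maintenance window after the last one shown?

July 23, 2010

All dates are Fridays, 35, 28, 28 days apart.
Specifically, the 4th Friday of each month.
4th Friday of May 2010: May 28, 2010.
4th Friday of June 2010: June 25, 2010.
4th Friday of July 2010: July 23, 2010.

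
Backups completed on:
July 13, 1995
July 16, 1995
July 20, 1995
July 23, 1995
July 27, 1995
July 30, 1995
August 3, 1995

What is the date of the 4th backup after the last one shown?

August 17, 1995

Gaps: 3, 4, 3, 4, 3, 4 days — not constant, but cyclic with period 2.
The events fall on every Thursday and Sunday.
Next Sunday: August 6, 1995.
The following Thursday is August 10, 1995.
Next Sunday: August 13, 1995.
The following Thursday is August 17, 1995.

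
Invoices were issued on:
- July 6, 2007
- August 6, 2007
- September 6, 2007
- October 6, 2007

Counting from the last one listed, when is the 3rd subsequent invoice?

Gaps: 31, 31, 30 days — not constant. Every event is on the 6th of the month.
Pattern: the 6th of each month.
November 2007: November 6, 2007.
Next: December 2007 → December 6, 2007.
January 2008: January 6, 2008.

January 6, 2008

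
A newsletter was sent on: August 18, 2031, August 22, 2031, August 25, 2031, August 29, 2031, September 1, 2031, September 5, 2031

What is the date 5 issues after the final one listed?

Every event lands on a Monday or Friday (gaps cycle 4, 3, 4, 3, 4).
So the schedule is: every Monday and Friday.
Next Monday: September 8, 2031.
The following Friday is September 12, 2031.
The following Monday is September 15, 2031.
The following Friday is September 19, 2031.
Next Monday: September 22, 2031.

September 22, 2031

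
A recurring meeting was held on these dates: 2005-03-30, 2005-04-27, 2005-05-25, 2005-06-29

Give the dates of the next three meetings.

Every date is a Wednesday; gaps 28, 28, 35 days.
Each is the last Wednesday of its month (at least one falls on the 29th or later, ruling out '4th Wednesday').
Last Wednesday of July 2005: 2005-07-27.
August 2005 ends with Wednesday 2005-08-31.
Last Wednesday of September 2005: 2005-09-28.

2005-07-27, 2005-08-31, 2005-09-28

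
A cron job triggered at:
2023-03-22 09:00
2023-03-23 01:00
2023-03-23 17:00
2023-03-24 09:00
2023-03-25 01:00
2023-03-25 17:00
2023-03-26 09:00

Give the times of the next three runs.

2023-03-27 01:00, 2023-03-27 17:00, 2023-03-28 09:00

Spacing: 16, 16, 16, 16, 16, 16 h — constant 16 h.
2023-03-26 09:00 + 16 h = 2023-03-27 01:00.
2023-03-27 01:00 + 16 h = 2023-03-27 17:00.
2023-03-27 17:00 + 16 h = 2023-03-28 09:00.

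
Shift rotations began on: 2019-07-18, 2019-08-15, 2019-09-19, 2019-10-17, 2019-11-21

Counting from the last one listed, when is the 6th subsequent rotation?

2020-05-21

These are Thursdays at 28- or 35-day spacing (28, 35, 28, 35).
The pattern: 3rd Thursday of the month.
3rd Thursday of December 2019: 2019-12-19.
3rd Thursday of January 2020: 2020-01-16.
3rd Thursday of February 2020: 2020-02-20.
March 2020 — 3rd Thursday is 2020-03-19.
April 2020 — 3rd Thursday is 2020-04-16.
May 2020 — 3rd Thursday is 2020-05-21.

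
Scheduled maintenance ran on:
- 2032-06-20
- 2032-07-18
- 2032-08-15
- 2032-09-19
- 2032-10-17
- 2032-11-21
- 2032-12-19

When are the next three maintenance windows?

Gaps: 28, 28, 35, 28, 35, 28 days — a mix of 28 and 35. Every date is a Sunday.
Each is the 3rd Sunday of its month.
3rd Sunday of January 2033: 2033-01-16.
3rd Sunday of February 2033: 2033-02-20.
3rd Sunday of March 2033: 2033-03-20.

2033-01-16, 2033-02-20, 2033-03-20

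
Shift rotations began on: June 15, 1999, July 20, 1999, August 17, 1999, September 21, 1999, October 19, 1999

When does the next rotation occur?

November 16, 1999

These are Tuesdays at 28- or 35-day spacing (35, 28, 35, 28).
The pattern: 3rd Tuesday of the month.
November 1999 — 3rd Tuesday is November 16, 1999.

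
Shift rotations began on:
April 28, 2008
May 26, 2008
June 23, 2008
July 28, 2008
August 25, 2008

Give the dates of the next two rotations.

September 22, 2008; October 27, 2008

Gaps: 28, 28, 35, 28 days — a mix of 28 and 35. Every date is a Monday.
Each is the 4th Monday of its month.
September 2008 — 4th Monday is September 22, 2008.
4th Monday of October 2008: October 27, 2008.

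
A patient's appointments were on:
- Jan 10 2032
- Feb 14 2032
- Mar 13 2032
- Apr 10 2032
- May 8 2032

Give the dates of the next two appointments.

Jun 12 2032, Jul 10 2032

All dates are Saturdays, 35, 28, 28, 28 days apart.
Specifically, the 2nd Saturday of each month.
2nd Saturday of June 2032: Jun 12 2032.
July 2032 — 2nd Saturday is Jul 10 2032.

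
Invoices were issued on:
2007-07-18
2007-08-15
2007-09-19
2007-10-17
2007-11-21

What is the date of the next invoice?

2007-12-19

Gaps: 28, 35, 28, 35 days — a mix of 28 and 35. Every date is a Wednesday.
Each is the 3rd Wednesday of its month.
December 2007 — 3rd Wednesday is 2007-12-19.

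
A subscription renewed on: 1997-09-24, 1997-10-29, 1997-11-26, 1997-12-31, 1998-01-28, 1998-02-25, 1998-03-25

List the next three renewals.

Every date is a Wednesday; gaps 35, 28, 35, 28, 28, 28 days.
Each is the last Wednesday of its month (at least one falls on the 29th or later, ruling out '4th Wednesday').
Last Wednesday of April 1998: 1998-04-29.
Last Wednesday of May 1998: 1998-05-27.
June 1998 ends with Wednesday 1998-06-24.

1998-04-29, 1998-05-27, 1998-06-24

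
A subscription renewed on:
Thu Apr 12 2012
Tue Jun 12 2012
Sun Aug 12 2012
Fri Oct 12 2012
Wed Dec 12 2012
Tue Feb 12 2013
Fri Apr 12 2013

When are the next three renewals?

Wed Jun 12 2013, Mon Aug 12 2013, Sat Oct 12 2013

Gaps: 61, 61, 61, 61, 62, 59 days — not constant. Every event is on the 12th of the month.
Pattern: the 12th of every 2 months.
June 2013: Wed Jun 12 2013.
August 2013: Mon Aug 12 2013.
October 2013: Sat Oct 12 2013.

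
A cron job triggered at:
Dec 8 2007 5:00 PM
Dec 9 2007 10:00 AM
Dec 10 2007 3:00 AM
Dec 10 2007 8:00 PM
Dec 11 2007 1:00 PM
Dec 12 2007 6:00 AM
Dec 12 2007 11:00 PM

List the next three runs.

Dec 13 2007 4:00 PM, Dec 14 2007 9:00 AM, Dec 15 2007 2:00 AM

The interval is a steady 17 hours (17, 17, 17, 17, 17, 17).
Dec 12 2007 11:00 PM + 17 h = Dec 13 2007 4:00 PM.
Dec 13 2007 4:00 PM + 17 h = Dec 14 2007 9:00 AM.
Dec 14 2007 9:00 AM + 17 h = Dec 15 2007 2:00 AM.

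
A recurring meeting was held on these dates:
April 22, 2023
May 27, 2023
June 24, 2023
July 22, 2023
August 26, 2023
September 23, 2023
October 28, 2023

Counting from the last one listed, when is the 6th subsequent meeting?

April 27, 2024

These are Saturdays at 28- or 35-day spacing (35, 28, 28, 35, 28, 35).
The pattern: 4th Saturday of the month.
November 2023 — 4th Saturday is November 25, 2023.
December 2023 — 4th Saturday is December 23, 2023.
4th Saturday of January 2024: January 27, 2024.
February 2024 — 4th Saturday is February 24, 2024.
4th Saturday of March 2024: March 23, 2024.
4th Saturday of April 2024: April 27, 2024.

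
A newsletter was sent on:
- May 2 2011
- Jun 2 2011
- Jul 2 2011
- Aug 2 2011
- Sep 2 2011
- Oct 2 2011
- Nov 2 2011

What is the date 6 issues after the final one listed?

May 2 2012

Gaps: 31, 30, 31, 31, 30, 31 days — not constant. Every event is on the 2nd of the month.
Pattern: the 2nd of each month.
Next: December 2011 → Dec 2 2011.
January 2012: Jan 2 2012.
Next: February 2012 → Feb 2 2012.
Next: March 2012 → Mar 2 2012.
April 2012: Apr 2 2012.
Next: May 2012 → May 2 2012.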